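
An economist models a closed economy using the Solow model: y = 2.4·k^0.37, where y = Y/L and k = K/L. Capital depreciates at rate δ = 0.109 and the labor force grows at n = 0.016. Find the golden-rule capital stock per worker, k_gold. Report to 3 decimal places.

Break-even investment rate: n + δ = 0.016 + 0.109 = 0.125.
Maximizing c = f(k) − (n+δ)·k gives f'(k) = n+δ, i.e. 0.37·2.4·k^(0.37−1) = 0.125, so k_gold = (0.37·2.4/0.125)^(1/0.63) ≈ 22.4694.

k_gold ≈ 22.469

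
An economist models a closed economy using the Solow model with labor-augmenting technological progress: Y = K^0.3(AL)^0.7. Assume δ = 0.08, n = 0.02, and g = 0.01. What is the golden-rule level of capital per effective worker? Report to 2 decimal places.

k_gold ≈ 4.19

Break-even investment rate: n + g + δ = 0.02 + 0.01 + 0.08 = 0.11.
Maximizing c = f(k) − (n+g+δ)·k gives f'(k) = n+g+δ, i.e. 0.3·k^(0.3−1) = 0.11, so k_gold = (0.3/0.11)^(1/0.7) ≈ 4.1925.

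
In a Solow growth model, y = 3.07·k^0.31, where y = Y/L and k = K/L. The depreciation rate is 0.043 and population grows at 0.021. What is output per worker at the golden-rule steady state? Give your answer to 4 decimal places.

y_gold ≈ 10.3236

n + δ = 0.021 + 0.043 = 0.064.
At the golden rule the marginal product of capital equals n+δ: 0.31·3.07·k^(0.31−1) = 0.064. Solving, k_gold = (0.31·3.07/0.064)^(1/0.69) ≈ 50.0051.
Output: y_gold = 3.07·k_gold^0.31 = 3.07·50.0051^0.31 ≈ 10.3236.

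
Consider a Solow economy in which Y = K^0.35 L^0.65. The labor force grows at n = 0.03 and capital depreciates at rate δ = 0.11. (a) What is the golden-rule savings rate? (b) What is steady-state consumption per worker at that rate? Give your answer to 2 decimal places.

Break-even investment rate: n + δ = 0.03 + 0.11 = 0.14.
For Cobb-Douglas, s_gold equals capital's share: s_gold = 0.35.
Setting f'(k) = n+δ gives 0.35·k^(0.35−1) = 0.14, hence k_gold = (0.35/0.14)^(1/0.65) ≈ 4.0946.
y_gold = 4.0946^0.35 ≈ 1.6379; c_gold = (1−0.35)·y_gold ≈ 1.0646.

(a) s_gold = 0.35; (b) c_gold ≈ 1.06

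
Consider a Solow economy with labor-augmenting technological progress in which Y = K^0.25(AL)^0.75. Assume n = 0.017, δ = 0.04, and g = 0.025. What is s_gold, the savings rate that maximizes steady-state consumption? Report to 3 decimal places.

Break-even investment rate: n + g + δ = 0.017 + 0.025 + 0.04 = 0.082.
At the golden rule MPK = n+g+δ, and in any Cobb-Douglas steady state s = (n+g+δ)·k/y = MPK·k/y = capital's share 0.25.

s_gold = 0.250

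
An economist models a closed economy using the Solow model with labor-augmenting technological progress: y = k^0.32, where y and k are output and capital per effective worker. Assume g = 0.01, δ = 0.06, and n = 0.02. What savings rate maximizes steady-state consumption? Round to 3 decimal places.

s_gold = 0.320

Capital per effective worker breaks even when investment replaces (n + g + δ)·k; here n + g + δ = 0.09.
At the golden rule MPK = n+g+δ, and in any Cobb-Douglas steady state s = (n+g+δ)·k/y = MPK·k/y = capital's share 0.32.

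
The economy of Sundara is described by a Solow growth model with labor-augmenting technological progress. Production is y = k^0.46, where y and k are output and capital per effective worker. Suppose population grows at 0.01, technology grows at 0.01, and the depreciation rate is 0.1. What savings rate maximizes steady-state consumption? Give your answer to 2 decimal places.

s_gold = 0.46

Capital per effective worker breaks even when investment replaces (n + g + δ)·k; here n + g + δ = 0.12.
At the golden rule MPK = n+g+δ, and in any Cobb-Douglas steady state s = (n+g+δ)·k/y = MPK·k/y = capital's share 0.46.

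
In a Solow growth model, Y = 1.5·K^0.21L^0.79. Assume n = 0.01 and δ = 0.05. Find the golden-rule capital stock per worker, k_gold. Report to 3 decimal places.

Capital per worker breaks even when investment replaces (n + δ)·k; here n + δ = 0.06.
Maximizing c = f(k) − (n+δ)·k gives f'(k) = n+δ, i.e. 0.21·1.5·k^(0.21−1) = 0.06, so k_gold = (0.21·1.5/0.06)^(1/0.79) ≈ 8.1582.

k_gold ≈ 8.158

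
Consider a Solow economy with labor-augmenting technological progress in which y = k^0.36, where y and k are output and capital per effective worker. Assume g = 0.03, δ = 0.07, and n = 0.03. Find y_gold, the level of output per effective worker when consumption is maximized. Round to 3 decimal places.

y_gold ≈ 1.773

n + g + δ = 0.03 + 0.03 + 0.07 = 0.13.
Maximizing c = f(k) − (n+g+δ)·k gives f'(k) = n+g+δ, i.e. 0.36·k^(0.36−1) = 0.13, so k_gold = (0.36/0.13)^(1/0.64) ≈ 4.9112.
Output: y_gold = k_gold^0.36 = 4.9112^0.36 ≈ 1.7735.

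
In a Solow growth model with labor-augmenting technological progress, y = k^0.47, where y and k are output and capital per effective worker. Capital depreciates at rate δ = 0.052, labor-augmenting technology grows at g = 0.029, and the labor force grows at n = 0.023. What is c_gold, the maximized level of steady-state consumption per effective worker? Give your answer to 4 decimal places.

Capital per effective worker breaks even when investment replaces (n + g + δ)·k; here n + g + δ = 0.104.
Maximizing c = f(k) − (n+g+δ)·k gives f'(k) = n+g+δ, i.e. 0.47·k^(0.47−1) = 0.104, so k_gold = (0.47/0.104)^(1/0.53) ≈ 17.2175.
y_gold = 17.2175^0.47 ≈ 3.8098.
c_gold = y_gold − (n+g+δ)·k_gold = 3.8098 − 0.104·17.2175 ≈ 2.0192.

c_gold ≈ 2.0192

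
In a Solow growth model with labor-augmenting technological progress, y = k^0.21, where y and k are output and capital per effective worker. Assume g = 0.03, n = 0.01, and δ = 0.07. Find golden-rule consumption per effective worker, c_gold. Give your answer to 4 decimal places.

c_gold ≈ 0.9382

n + g + δ = 0.01 + 0.03 + 0.07 = 0.11.
Maximizing c = f(k) − (n+g+δ)·k gives f'(k) = n+g+δ, i.e. 0.21·k^(0.21−1) = 0.11, so k_gold = (0.21/0.11)^(1/0.79) ≈ 2.2671.
y_gold = 2.2671^0.21 ≈ 1.1875.
c_gold = y_gold − (n+g+δ)·k_gold = 1.1875 − 0.11·2.2671 ≈ 0.9382.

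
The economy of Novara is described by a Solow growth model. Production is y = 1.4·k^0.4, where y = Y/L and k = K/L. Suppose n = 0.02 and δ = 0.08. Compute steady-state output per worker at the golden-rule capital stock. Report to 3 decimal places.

Break-even investment rate: n + δ = 0.02 + 0.08 = 0.1.
Maximizing c = f(k) − (n+δ)·k gives f'(k) = n+δ, i.e. 0.4·1.4·k^(0.4−1) = 0.1, so k_gold = (0.4·1.4/0.1)^(1/0.6) ≈ 17.6596.
Output: y_gold = 1.4·k_gold^0.4 = 1.4·17.6596^0.4 ≈ 4.4149.

y_gold ≈ 4.415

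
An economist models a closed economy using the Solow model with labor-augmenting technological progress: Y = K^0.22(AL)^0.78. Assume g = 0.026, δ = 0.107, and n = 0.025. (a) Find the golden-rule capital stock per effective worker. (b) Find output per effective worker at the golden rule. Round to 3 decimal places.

Break-even investment rate: n + g + δ = 0.025 + 0.026 + 0.107 = 0.158.
Maximizing c = f(k) − (n+g+δ)·k gives f'(k) = n+g+δ, i.e. 0.22·k^(0.22−1) = 0.158, so k_gold = (0.22/0.158)^(1/0.78) ≈ 1.5287.
y_gold = 1.5287^0.22 ≈ 1.0979.

(a) k_gold ≈ 1.529; (b) y_gold ≈ 1.098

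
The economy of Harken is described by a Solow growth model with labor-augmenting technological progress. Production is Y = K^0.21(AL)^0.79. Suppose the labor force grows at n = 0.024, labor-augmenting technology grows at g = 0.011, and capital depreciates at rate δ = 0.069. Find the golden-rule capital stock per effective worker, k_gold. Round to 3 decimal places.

k_gold ≈ 2.434

n + g + δ = 0.024 + 0.011 + 0.069 = 0.104.
Golden rule sets MPK = n+g+δ: 0.21·k^(0.21−1) = 0.104, so k_gold = (0.21/0.104)^(1/0.79) ≈ 2.4339.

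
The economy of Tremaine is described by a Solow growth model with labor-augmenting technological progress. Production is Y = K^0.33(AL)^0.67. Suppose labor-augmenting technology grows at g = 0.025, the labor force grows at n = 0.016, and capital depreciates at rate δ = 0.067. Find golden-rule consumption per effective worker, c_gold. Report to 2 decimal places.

c_gold ≈ 1.16

n + g + δ = 0.016 + 0.025 + 0.067 = 0.108.
Maximizing c = f(k) − (n+g+δ)·k gives f'(k) = n+g+δ, i.e. 0.33·k^(0.33−1) = 0.108, so k_gold = (0.33/0.108)^(1/0.67) ≈ 5.2968.
y_gold = 5.2968^0.33 ≈ 1.7335.
c_gold = y_gold − (n+g+δ)·k_gold = 1.7335 − 0.108·5.2968 ≈ 1.1614.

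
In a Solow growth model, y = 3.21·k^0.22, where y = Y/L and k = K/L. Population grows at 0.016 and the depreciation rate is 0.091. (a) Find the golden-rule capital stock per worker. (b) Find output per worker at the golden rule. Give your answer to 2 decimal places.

The effective depreciation rate is n + δ = 0.016 + 0.091 = 0.107.
At the golden rule the marginal product of capital equals n+δ: 0.22·3.21·k^(0.22−1) = 0.107. Solving, k_gold = (0.22·3.21/0.107)^(1/0.78) ≈ 11.2382.
y_gold = 3.21·11.2382^0.22 ≈ 5.4659.

(a) k_gold ≈ 11.24; (b) y_gold ≈ 5.47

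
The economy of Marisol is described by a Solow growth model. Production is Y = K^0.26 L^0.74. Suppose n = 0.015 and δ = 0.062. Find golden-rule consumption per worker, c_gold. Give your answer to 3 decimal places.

n + δ = 0.015 + 0.062 = 0.077.
At the golden rule the marginal product of capital equals n+δ: 0.26·k^(0.26−1) = 0.077. Solving, k_gold = (0.26/0.077)^(1/0.74) ≈ 5.1780.
y_gold = 5.1780^0.26 ≈ 1.5335.
c_gold = y_gold − (n+δ)·k_gold = 1.5335 − 0.077·5.1780 ≈ 1.1348.

c_gold ≈ 1.135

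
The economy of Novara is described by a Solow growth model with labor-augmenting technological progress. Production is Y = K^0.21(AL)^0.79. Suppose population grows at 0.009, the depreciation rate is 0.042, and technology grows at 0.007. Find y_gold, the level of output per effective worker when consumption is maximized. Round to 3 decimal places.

y_gold ≈ 1.408

n + g + δ = 0.009 + 0.007 + 0.042 = 0.058.
Setting f'(k) = n+g+δ gives 0.21·k^(0.21−1) = 0.058, hence k_gold = (0.21/0.058)^(1/0.79) ≈ 5.0972.
Output: y_gold = k_gold^0.21 = 5.0972^0.21 ≈ 1.4078.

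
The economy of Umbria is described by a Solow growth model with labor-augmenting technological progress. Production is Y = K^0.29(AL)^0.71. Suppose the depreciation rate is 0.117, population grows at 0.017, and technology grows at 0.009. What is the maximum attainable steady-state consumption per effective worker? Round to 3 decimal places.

c_gold ≈ 0.948

Break-even investment rate: n + g + δ = 0.017 + 0.009 + 0.117 = 0.143.
Golden rule sets MPK = n+g+δ: 0.29·k^(0.29−1) = 0.143, so k_gold = (0.29/0.143)^(1/0.71) ≈ 2.7070.
y_gold = 2.7070^0.29 ≈ 1.3348.
c_gold = y_gold − (n+g+δ)·k_gold = 1.3348 − 0.143·2.7070 ≈ 0.9477.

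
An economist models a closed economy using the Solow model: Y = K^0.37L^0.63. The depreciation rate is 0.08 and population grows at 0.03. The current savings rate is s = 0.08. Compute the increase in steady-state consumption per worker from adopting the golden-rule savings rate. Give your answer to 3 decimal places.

Capital per worker breaks even when investment replaces (n + δ)·k; here n + δ = 0.11.
Current steady state (s = 0.08): k* = (0.08/0.11)^(1/0.63) ≈ 0.6032, y* = 0.6032^0.37 ≈ 0.8294, c* = (1−0.08)·0.8294 ≈ 0.7631.
Setting f'(k) = n+δ gives 0.37·k^(0.37−1) = 0.11, hence k_gold = (0.37/0.11)^(1/0.63) ≈ 6.8581.
y_gold = 6.8581^0.37 ≈ 2.0389, c_gold = y_gold − 0.11·k_gold ≈ 1.2845.
Gain: Δc = 1.2845 − 0.7631 ≈ 0.5214.

Δc ≈ 0.521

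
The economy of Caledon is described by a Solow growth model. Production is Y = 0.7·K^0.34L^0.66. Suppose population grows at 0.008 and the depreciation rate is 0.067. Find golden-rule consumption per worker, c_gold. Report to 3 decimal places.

c_gold ≈ 0.838

n + δ = 0.008 + 0.067 = 0.075.
At the golden rule the marginal product of capital equals n+δ: 0.34·0.7·k^(0.34−1) = 0.075. Solving, k_gold = (0.34·0.7/0.075)^(1/0.66) ≈ 5.7527.
y_gold = 0.7·5.7527^0.34 ≈ 1.2690.
c_gold = y_gold − (n+δ)·k_gold = 1.2690 − 0.075·5.7527 ≈ 0.8375.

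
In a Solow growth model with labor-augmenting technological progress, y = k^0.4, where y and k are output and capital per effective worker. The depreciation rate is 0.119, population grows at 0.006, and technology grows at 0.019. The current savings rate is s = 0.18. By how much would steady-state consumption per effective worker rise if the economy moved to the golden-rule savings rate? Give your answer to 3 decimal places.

Δc ≈ 0.234

The effective depreciation rate is n + g + δ = 0.006 + 0.019 + 0.119 = 0.144.
Current steady state (s = 0.18): k* = (0.18/0.144)^(1/0.6) ≈ 1.4505, y* = 1.4505^0.4 ≈ 1.1604, c* = (1−0.18)·1.1604 ≈ 0.9515.
Golden rule sets MPK = n+g+δ: 0.4·k^(0.4−1) = 0.144, so k_gold = (0.4/0.144)^(1/0.6) ≈ 5.4890.
y_gold = 5.4890^0.4 ≈ 1.9761, c_gold = y_gold − 0.144·k_gold ≈ 1.1856.
Gain: Δc = 1.1856 − 0.9515 ≈ 0.2341.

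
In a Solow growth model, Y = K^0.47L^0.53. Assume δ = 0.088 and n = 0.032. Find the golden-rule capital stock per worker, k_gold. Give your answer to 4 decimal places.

k_gold ≈ 13.1435

Break-even investment rate: n + δ = 0.032 + 0.088 = 0.12.
Setting f'(k) = n+δ gives 0.47·k^(0.47−1) = 0.12, hence k_gold = (0.47/0.12)^(1/0.53) ≈ 13.1435.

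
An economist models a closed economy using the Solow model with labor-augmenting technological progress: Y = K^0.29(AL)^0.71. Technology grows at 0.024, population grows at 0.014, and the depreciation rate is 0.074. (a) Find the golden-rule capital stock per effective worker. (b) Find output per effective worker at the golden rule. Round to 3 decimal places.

n + g + δ = 0.014 + 0.024 + 0.074 = 0.112.
Maximizing c = f(k) − (n+g+δ)·k gives f'(k) = n+g+δ, i.e. 0.29·k^(0.29−1) = 0.112, so k_gold = (0.29/0.112)^(1/0.71) ≈ 3.8189.
y_gold = 3.8189^0.29 ≈ 1.4749.

(a) k_gold ≈ 3.819; (b) y_gold ≈ 1.475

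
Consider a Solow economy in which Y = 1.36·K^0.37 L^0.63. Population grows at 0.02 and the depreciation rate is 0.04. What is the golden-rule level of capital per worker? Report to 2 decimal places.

Break-even investment rate: n + δ = 0.02 + 0.04 = 0.06.
Maximizing c = f(k) − (n+δ)·k gives f'(k) = n+δ, i.e. 0.37·1.36·k^(0.37−1) = 0.06, so k_gold = (0.37·1.36/0.06)^(1/0.63) ≈ 29.2425.

k_gold ≈ 29.24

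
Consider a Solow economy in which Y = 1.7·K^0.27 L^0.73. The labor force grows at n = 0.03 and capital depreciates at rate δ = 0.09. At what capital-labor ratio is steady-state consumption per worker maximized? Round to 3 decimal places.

n + δ = 0.03 + 0.09 = 0.12.
Golden rule sets MPK = n+δ: 0.27·1.7·k^(0.27−1) = 0.12, so k_gold = (0.27·1.7/0.12)^(1/0.73) ≈ 6.2824.

k_gold ≈ 6.282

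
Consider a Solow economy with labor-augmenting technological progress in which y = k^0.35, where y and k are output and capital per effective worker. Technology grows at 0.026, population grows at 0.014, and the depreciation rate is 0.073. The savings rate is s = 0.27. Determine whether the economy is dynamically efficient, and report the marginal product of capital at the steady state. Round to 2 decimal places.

dynamically efficient; MPK ≈ 0.15

The effective depreciation rate is n + g + δ = 0.014 + 0.026 + 0.073 = 0.113.
Steady-state k*: s·k^0.35 = 0.113·k gives k* = (0.27/0.113)^(1/0.65) ≈ 3.8192.
MPK = 0.35·3.8192^(-0.65) ≈ 0.1465.
MPK > n+g+δ = 0.113, so the economy is dynamically efficient (under-saving).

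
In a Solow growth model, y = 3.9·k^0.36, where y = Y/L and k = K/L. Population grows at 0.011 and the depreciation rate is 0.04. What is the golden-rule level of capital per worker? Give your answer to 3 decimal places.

Capital per worker breaks even when investment replaces (n + δ)·k; here n + δ = 0.051.
At the golden rule the marginal product of capital equals n+δ: 0.36·3.9·k^(0.36−1) = 0.051. Solving, k_gold = (0.36·3.9/0.051)^(1/0.64) ≈ 177.6981.

k_gold ≈ 177.698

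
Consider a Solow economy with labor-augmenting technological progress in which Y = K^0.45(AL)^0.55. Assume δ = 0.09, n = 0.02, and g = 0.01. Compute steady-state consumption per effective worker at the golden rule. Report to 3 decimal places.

c_gold ≈ 1.622

The effective depreciation rate is n + g + δ = 0.02 + 0.01 + 0.09 = 0.12.
Setting f'(k) = n+g+δ gives 0.45·k^(0.45−1) = 0.12, hence k_gold = (0.45/0.12)^(1/0.55) ≈ 11.0584.
y_gold = 11.0584^0.45 ≈ 2.9489.
c_gold = y_gold − (n+g+δ)·k_gold = 2.9489 − 0.12·11.0584 ≈ 1.6219.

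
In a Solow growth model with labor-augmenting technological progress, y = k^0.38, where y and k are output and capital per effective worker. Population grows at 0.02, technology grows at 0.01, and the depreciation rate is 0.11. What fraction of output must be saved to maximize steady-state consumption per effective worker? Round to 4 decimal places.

s_gold = 0.3800

Capital per effective worker breaks even when investment replaces (n + g + δ)·k; here n + g + δ = 0.14.
At the golden rule MPK = n+g+δ, and in any Cobb-Douglas steady state s = (n+g+δ)·k/y = MPK·k/y = capital's share 0.38.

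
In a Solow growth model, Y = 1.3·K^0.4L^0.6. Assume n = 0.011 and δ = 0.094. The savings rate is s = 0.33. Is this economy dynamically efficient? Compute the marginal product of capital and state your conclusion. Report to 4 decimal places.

dynamically efficient; MPK ≈ 0.1273

Break-even investment rate: n + δ = 0.011 + 0.094 = 0.105.
Steady-state k*: s·A·k^0.4 = 0.105·k gives k* = (0.33·1.3/0.105)^(1/0.6) ≈ 10.4419.
MPK = 0.4·1.3·10.4419^(-0.6) ≈ 0.1273.
MPK > n+δ = 0.105, so the economy is dynamically efficient (under-saving).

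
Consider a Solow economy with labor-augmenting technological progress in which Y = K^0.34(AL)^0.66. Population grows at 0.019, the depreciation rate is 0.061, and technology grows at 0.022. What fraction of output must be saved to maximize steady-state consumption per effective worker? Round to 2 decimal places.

s_gold = 0.34

Break-even investment rate: n + g + δ = 0.019 + 0.022 + 0.061 = 0.102.
At the golden rule MPK = n+g+δ, and in any Cobb-Douglas steady state s = (n+g+δ)·k/y = MPK·k/y = capital's share 0.34.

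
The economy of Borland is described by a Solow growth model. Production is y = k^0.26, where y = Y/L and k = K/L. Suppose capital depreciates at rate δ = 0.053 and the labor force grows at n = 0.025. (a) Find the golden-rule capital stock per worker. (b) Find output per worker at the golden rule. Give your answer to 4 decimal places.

(a) k_gold ≈ 5.0885; (b) y_gold ≈ 1.5266

n + δ = 0.025 + 0.053 = 0.078.
Setting f'(k) = n+δ gives 0.26·k^(0.26−1) = 0.078, hence k_gold = (0.26/0.078)^(1/0.74) ≈ 5.0885.
y_gold = 5.0885^0.26 ≈ 1.5266.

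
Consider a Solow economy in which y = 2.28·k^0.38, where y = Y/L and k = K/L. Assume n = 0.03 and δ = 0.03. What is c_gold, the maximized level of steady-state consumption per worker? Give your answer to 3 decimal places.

c_gold ≈ 7.262

n + δ = 0.03 + 0.03 = 0.06.
At the golden rule the marginal product of capital equals n+δ: 0.38·2.28·k^(0.38−1) = 0.06. Solving, k_gold = (0.38·2.28/0.06)^(1/0.62) ≈ 74.1771.
y_gold = 2.28·74.1771^0.38 ≈ 11.7122.
c_gold = y_gold − (n+δ)·k_gold = 11.7122 − 0.06·74.1771 ≈ 7.2615.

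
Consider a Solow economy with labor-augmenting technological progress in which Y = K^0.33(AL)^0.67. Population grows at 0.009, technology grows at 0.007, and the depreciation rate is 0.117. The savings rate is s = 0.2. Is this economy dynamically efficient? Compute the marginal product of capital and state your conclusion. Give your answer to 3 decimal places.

dynamically efficient; MPK ≈ 0.219

Break-even investment rate: n + g + δ = 0.009 + 0.007 + 0.117 = 0.133.
Steady-state k*: s·k^0.33 = 0.133·k gives k* = (0.2/0.133)^(1/0.67) ≈ 1.8384.
MPK = 0.33·1.8384^(-0.67) ≈ 0.2195.
MPK > n+g+δ = 0.133, so the economy is dynamically efficient (under-saving).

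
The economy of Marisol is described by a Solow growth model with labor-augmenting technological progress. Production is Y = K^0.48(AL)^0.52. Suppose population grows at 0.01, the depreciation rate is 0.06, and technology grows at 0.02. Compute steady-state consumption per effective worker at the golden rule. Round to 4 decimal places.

The effective depreciation rate is n + g + δ = 0.01 + 0.02 + 0.06 = 0.09.
Maximizing c = f(k) − (n+g+δ)·k gives f'(k) = n+g+δ, i.e. 0.48·k^(0.48−1) = 0.09, so k_gold = (0.48/0.09)^(1/0.52) ≈ 25.0077.
y_gold = 25.0077^0.48 ≈ 4.6890.
c_gold = y_gold − (n+g+δ)·k_gold = 4.6890 − 0.09·25.0077 ≈ 2.4383.

c_gold ≈ 2.4383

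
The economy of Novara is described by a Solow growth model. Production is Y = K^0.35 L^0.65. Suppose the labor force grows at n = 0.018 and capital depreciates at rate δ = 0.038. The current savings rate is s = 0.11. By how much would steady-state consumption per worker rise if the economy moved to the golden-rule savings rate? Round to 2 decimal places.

The effective depreciation rate is n + δ = 0.018 + 0.038 = 0.056.
Current steady state (s = 0.11): k* = (0.11/0.056)^(1/0.65) ≈ 2.8254, y* = 2.8254^0.35 ≈ 1.4384, c* = (1−0.11)·1.4384 ≈ 1.2802.
Maximizing c = f(k) − (n+δ)·k gives f'(k) = n+δ, i.e. 0.35·k^(0.35−1) = 0.056, so k_gold = (0.35/0.056)^(1/0.65) ≈ 16.7661.
y_gold = 16.7661^0.35 ≈ 2.6826, c_gold = y_gold − 0.056·k_gold ≈ 1.7437.
Gain: Δc = 1.7437 − 1.2802 ≈ 0.4635.

Δc ≈ 0.46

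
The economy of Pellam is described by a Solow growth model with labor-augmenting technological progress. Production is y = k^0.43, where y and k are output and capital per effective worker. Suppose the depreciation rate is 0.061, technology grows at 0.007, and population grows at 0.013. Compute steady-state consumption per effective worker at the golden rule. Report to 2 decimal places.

n + g + δ = 0.013 + 0.007 + 0.061 = 0.081.
Maximizing c = f(k) − (n+g+δ)·k gives f'(k) = n+g+δ, i.e. 0.43·k^(0.43−1) = 0.081, so k_gold = (0.43/0.081)^(1/0.57) ≈ 18.7025.
y_gold = 18.7025^0.43 ≈ 3.5230.
c_gold = y_gold − (n+g+δ)·k_gold = 3.5230 − 0.081·18.7025 ≈ 2.0081.

c_gold ≈ 2.01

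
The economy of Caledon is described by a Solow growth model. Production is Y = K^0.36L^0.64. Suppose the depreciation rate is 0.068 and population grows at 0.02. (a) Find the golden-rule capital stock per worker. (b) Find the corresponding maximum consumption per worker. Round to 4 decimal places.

(a) k_gold ≈ 9.0358; (b) c_gold ≈ 1.4136

Break-even investment rate: n + δ = 0.02 + 0.068 = 0.088.
At the golden rule the marginal product of capital equals n+δ: 0.36·k^(0.36−1) = 0.088. Solving, k_gold = (0.36/0.088)^(1/0.64) ≈ 9.0358.
y_gold = 9.0358^0.36 ≈ 2.2088; c_gold = y_gold − 0.088·k_gold ≈ 1.4136.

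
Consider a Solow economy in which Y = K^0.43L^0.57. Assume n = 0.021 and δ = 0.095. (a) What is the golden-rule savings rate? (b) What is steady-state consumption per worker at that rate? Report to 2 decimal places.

Capital per worker breaks even when investment replaces (n + δ)·k; here n + δ = 0.116.
For Cobb-Douglas, s_gold equals capital's share: s_gold = 0.43.
Golden rule sets MPK = n+δ: 0.43·k^(0.43−1) = 0.116, so k_gold = (0.43/0.116)^(1/0.57) ≈ 9.9601.
y_gold = 9.9601^0.43 ≈ 2.6869; c_gold = (1−0.43)·y_gold ≈ 1.5315.

(a) s_gold = 0.43; (b) c_gold ≈ 1.53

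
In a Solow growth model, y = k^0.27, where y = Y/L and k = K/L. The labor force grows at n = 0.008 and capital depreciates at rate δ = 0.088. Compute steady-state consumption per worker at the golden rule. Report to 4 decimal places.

n + δ = 0.008 + 0.088 = 0.096.
Golden rule sets MPK = n+δ: 0.27·k^(0.27−1) = 0.096, so k_gold = (0.27/0.096)^(1/0.73) ≈ 4.1228.
y_gold = 4.1228^0.27 ≈ 1.4659.
c_gold = y_gold − (n+δ)·k_gold = 1.4659 − 0.096·4.1228 ≈ 1.0701.

c_gold ≈ 1.0701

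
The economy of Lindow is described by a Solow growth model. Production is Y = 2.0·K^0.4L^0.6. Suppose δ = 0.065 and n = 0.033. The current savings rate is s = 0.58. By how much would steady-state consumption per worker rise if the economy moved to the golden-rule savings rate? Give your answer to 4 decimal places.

Capital per worker breaks even when investment replaces (n + δ)·k; here n + δ = 0.098.
Current steady state (s = 0.58): k* = (0.58·2.0/0.098)^(1/0.6) ≈ 61.4780, y* = 2.0·61.4780^0.4 ≈ 10.3877, c* = (1−0.58)·10.3877 ≈ 4.3628.
At the golden rule the marginal product of capital equals n+δ: 0.4·2.0·k^(0.4−1) = 0.098. Solving, k_gold = (0.4·2.0/0.098)^(1/0.6) ≈ 33.0958.
y_gold = 2.0·33.0958^0.4 ≈ 8.1085, c_gold = y_gold − 0.098·k_gold ≈ 4.8651.
Gain: Δc = 4.8651 − 4.3628 ≈ 0.5023.

Δc ≈ 0.5023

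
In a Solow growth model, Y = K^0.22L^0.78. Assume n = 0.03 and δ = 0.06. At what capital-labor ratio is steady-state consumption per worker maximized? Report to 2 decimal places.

The effective depreciation rate is n + δ = 0.03 + 0.06 = 0.09.
Golden rule sets MPK = n+δ: 0.22·k^(0.22−1) = 0.09, so k_gold = (0.22/0.09)^(1/0.78) ≈ 3.1453.

k_gold ≈ 3.15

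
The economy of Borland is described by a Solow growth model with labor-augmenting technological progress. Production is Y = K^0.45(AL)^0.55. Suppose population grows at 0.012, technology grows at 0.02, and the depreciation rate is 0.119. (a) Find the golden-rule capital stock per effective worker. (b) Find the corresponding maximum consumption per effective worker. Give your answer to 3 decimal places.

Break-even investment rate: n + g + δ = 0.012 + 0.02 + 0.119 = 0.151.
Maximizing c = f(k) − (n+g+δ)·k gives f'(k) = n+g+δ, i.e. 0.45·k^(0.45−1) = 0.151, so k_gold = (0.45/0.151)^(1/0.55) ≈ 7.2819.
y_gold = 7.2819^0.45 ≈ 2.4435; c_gold = y_gold − 0.151·k_gold ≈ 1.3439.

(a) k_gold ≈ 7.282; (b) c_gold ≈ 1.344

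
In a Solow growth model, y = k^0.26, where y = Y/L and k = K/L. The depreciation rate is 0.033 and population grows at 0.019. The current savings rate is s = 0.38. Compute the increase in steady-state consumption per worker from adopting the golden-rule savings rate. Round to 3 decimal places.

Δc ≈ 0.056

Break-even investment rate: n + δ = 0.019 + 0.033 = 0.052.
Current steady state (s = 0.38): k* = (0.38/0.052)^(1/0.74) ≈ 14.6984, y* = 14.6984^0.26 ≈ 2.0114, c* = (1−0.38)·2.0114 ≈ 1.2470.
At the golden rule the marginal product of capital equals n+δ: 0.26·k^(0.26−1) = 0.052. Solving, k_gold = (0.26/0.052)^(1/0.74) ≈ 8.8014.
y_gold = 8.8014^0.26 ≈ 1.7603, c_gold = y_gold − 0.052·k_gold ≈ 1.3026.
Gain: Δc = 1.3026 − 1.2470 ≈ 0.0556.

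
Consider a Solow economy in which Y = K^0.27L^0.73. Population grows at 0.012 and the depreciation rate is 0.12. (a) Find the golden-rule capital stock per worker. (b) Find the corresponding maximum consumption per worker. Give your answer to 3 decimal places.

(a) k_gold ≈ 2.665; (b) c_gold ≈ 0.951

n + δ = 0.012 + 0.12 = 0.132.
At the golden rule the marginal product of capital equals n+δ: 0.27·k^(0.27−1) = 0.132. Solving, k_gold = (0.27/0.132)^(1/0.73) ≈ 2.6653.
y_gold = 2.6653^0.27 ≈ 1.3030; c_gold = y_gold − 0.132·k_gold ≈ 0.9512.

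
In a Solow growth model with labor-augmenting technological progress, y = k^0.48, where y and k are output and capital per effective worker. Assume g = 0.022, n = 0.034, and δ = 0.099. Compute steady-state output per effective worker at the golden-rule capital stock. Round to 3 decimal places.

y_gold ≈ 2.839

The effective depreciation rate is n + g + δ = 0.034 + 0.022 + 0.099 = 0.155.
Golden rule sets MPK = n+g+δ: 0.48·k^(0.48−1) = 0.155, so k_gold = (0.48/0.155)^(1/0.52) ≈ 8.7914.
Output: y_gold = k_gold^0.48 = 8.7914^0.48 ≈ 2.8389.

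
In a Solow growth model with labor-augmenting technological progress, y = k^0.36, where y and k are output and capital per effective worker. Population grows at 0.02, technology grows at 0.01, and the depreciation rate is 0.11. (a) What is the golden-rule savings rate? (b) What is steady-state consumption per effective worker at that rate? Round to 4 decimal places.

(a) s_gold = 0.3600; (b) c_gold ≈ 1.0887

The effective depreciation rate is n + g + δ = 0.02 + 0.01 + 0.11 = 0.14.
For Cobb-Douglas, s_gold equals capital's share: s_gold = 0.36.
At the golden rule the marginal product of capital equals n+g+δ: 0.36·k^(0.36−1) = 0.14. Solving, k_gold = (0.36/0.14)^(1/0.64) ≈ 4.3742.
y_gold = 4.3742^0.36 ≈ 1.7011; c_gold = (1−0.36)·y_gold ≈ 1.0887.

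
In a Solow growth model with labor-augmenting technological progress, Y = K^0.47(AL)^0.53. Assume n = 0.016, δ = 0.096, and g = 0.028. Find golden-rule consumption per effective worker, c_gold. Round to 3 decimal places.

c_gold ≈ 1.551

n + g + δ = 0.016 + 0.028 + 0.096 = 0.14.
At the golden rule the marginal product of capital equals n+g+δ: 0.47·k^(0.47−1) = 0.14. Solving, k_gold = (0.47/0.14)^(1/0.53) ≈ 9.8264.
y_gold = 9.8264^0.47 ≈ 2.9270.
c_gold = y_gold − (n+g+δ)·k_gold = 2.9270 − 0.14·9.8264 ≈ 1.5513.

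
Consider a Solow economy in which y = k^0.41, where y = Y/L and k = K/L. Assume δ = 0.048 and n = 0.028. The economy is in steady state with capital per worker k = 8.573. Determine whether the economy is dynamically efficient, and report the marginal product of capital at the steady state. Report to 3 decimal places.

The effective depreciation rate is n + δ = 0.028 + 0.048 = 0.076.
MPK = 0.41·k^(0.41−1) = 0.41·8.573^(-0.59) ≈ 0.1154.
MPK > 0.076, so the economy is dynamically efficient (under-saving).

dynamically efficient; MPK ≈ 0.115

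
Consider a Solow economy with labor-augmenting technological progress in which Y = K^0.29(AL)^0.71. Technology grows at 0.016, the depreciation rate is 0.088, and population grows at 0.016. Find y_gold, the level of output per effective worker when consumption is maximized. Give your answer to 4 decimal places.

Capital per effective worker breaks even when investment replaces (n + g + δ)·k; here n + g + δ = 0.12.
Golden rule sets MPK = n+g+δ: 0.29·k^(0.29−1) = 0.12, so k_gold = (0.29/0.12)^(1/0.71) ≈ 3.4653.
Output: y_gold = k_gold^0.29 = 3.4653^0.29 ≈ 1.4339.

y_gold ≈ 1.4339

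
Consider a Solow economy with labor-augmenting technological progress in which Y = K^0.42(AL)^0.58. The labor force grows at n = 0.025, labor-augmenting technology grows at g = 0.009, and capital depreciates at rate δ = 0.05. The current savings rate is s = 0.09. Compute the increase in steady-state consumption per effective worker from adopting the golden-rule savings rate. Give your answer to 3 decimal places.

The effective depreciation rate is n + g + δ = 0.025 + 0.009 + 0.05 = 0.084.
Current steady state (s = 0.09): k* = (0.09/0.084)^(1/0.58) ≈ 1.1263, y* = 1.1263^0.42 ≈ 1.0512, c* = (1−0.09)·1.0512 ≈ 0.9566.
At the golden rule the marginal product of capital equals n+g+δ: 0.42·k^(0.42−1) = 0.084. Solving, k_gold = (0.42/0.084)^(1/0.58) ≈ 16.0369.
y_gold = 16.0369^0.42 ≈ 3.2074, c_gold = y_gold − 0.084·k_gold ≈ 1.8603.
Gain: Δc = 1.8603 − 0.9566 ≈ 0.9037.

Δc ≈ 0.904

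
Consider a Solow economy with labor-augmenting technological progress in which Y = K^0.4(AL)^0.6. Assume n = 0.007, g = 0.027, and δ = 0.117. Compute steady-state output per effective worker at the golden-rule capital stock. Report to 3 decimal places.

y_gold ≈ 1.914

Break-even investment rate: n + g + δ = 0.007 + 0.027 + 0.117 = 0.151.
Golden rule sets MPK = n+g+δ: 0.4·k^(0.4−1) = 0.151, so k_gold = (0.4/0.151)^(1/0.6) ≈ 5.0715.
Output: y_gold = k_gold^0.4 = 5.0715^0.4 ≈ 1.9145.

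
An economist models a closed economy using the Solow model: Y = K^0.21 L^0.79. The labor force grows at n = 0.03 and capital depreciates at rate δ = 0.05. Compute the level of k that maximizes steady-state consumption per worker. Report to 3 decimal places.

k_gold ≈ 3.393

n + δ = 0.03 + 0.05 = 0.08.
Golden rule sets MPK = n+δ: 0.21·k^(0.21−1) = 0.08, so k_gold = (0.21/0.08)^(1/0.79) ≈ 3.3927.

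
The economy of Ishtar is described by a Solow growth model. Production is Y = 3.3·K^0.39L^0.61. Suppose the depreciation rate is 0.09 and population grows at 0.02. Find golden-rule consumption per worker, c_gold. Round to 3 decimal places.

n + δ = 0.02 + 0.09 = 0.11.
Setting f'(k) = n+δ gives 0.39·3.3·k^(0.39−1) = 0.11, hence k_gold = (0.39·3.3/0.11)^(1/0.61) ≈ 56.3799.
y_gold = 3.3·56.3799^0.39 ≈ 15.9020.
c_gold = y_gold − (n+δ)·k_gold = 15.9020 − 0.11·56.3799 ≈ 9.7002.

c_gold ≈ 9.700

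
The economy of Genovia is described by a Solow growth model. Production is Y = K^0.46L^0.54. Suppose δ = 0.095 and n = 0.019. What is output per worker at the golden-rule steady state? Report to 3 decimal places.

Capital per worker breaks even when investment replaces (n + δ)·k; here n + δ = 0.114.
Golden rule sets MPK = n+δ: 0.46·k^(0.46−1) = 0.114, so k_gold = (0.46/0.114)^(1/0.54) ≈ 13.2419.
Output: y_gold = k_gold^0.46 = 13.2419^0.46 ≈ 3.2817.

y_gold ≈ 3.282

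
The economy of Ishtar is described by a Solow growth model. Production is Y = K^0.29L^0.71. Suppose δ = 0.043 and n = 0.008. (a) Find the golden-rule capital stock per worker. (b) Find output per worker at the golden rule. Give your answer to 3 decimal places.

n + δ = 0.008 + 0.043 = 0.051.
Golden rule sets MPK = n+δ: 0.29·k^(0.29−1) = 0.051, so k_gold = (0.29/0.051)^(1/0.71) ≈ 11.5648.
y_gold = 11.5648^0.29 ≈ 2.0338.

(a) k_gold ≈ 11.565; (b) y_gold ≈ 2.034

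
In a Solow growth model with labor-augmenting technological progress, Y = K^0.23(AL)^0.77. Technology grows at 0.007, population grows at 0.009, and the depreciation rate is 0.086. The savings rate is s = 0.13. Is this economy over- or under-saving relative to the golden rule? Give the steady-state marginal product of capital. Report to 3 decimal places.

under-saving; MPK ≈ 0.180

Capital per effective worker breaks even when investment replaces (n + g + δ)·k; here n + g + δ = 0.102.
Steady-state k*: s·k^0.23 = 0.102·k gives k* = (0.13/0.102)^(1/0.77) ≈ 1.3703.
MPK = 0.23·1.3703^(-0.77) ≈ 0.1805.
MPK > n+g+δ = 0.102, so the economy is dynamically efficient (under-saving).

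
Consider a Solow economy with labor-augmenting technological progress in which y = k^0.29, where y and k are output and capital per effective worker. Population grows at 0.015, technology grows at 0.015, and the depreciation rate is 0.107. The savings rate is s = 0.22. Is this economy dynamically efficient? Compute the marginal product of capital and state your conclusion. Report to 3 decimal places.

dynamically efficient; MPK ≈ 0.181

The effective depreciation rate is n + g + δ = 0.015 + 0.015 + 0.107 = 0.137.
Steady-state k*: s·k^0.29 = 0.137·k gives k* = (0.22/0.137)^(1/0.71) ≈ 1.9486.
MPK = 0.29·1.9486^(-0.71) ≈ 0.1806.
MPK > n+g+δ = 0.137, so the economy is dynamically efficient (under-saving).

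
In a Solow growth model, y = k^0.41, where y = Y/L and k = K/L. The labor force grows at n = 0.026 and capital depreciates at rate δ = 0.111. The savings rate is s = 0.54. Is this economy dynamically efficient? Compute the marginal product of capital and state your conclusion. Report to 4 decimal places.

dynamically inefficient; MPK ≈ 0.1040

Break-even investment rate: n + δ = 0.026 + 0.111 = 0.137.
Steady-state k*: s·k^0.41 = 0.137·k gives k* = (0.54/0.137)^(1/0.59) ≈ 10.2239.
MPK = 0.41·10.2239^(-0.59) ≈ 0.1040.
MPK < n+δ = 0.137, so the economy is dynamically inefficient (over-saving).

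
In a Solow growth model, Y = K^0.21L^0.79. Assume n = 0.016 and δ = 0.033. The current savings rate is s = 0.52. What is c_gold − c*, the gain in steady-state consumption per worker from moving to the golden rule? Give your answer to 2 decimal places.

n + δ = 0.016 + 0.033 = 0.049.
Current steady state (s = 0.52): k* = (0.52/0.049)^(1/0.79) ≈ 19.8834, y* = 19.8834^0.21 ≈ 1.8736, c* = (1−0.52)·1.8736 ≈ 0.8993.
At the golden rule the marginal product of capital equals n+δ: 0.21·k^(0.21−1) = 0.049. Solving, k_gold = (0.21/0.049)^(1/0.79) ≈ 6.3100.
y_gold = 6.3100^0.21 ≈ 1.4723, c_gold = y_gold − 0.049·k_gold ≈ 1.1631.
Gain: Δc = 1.1631 − 0.8993 ≈ 0.2638.

Δc ≈ 0.26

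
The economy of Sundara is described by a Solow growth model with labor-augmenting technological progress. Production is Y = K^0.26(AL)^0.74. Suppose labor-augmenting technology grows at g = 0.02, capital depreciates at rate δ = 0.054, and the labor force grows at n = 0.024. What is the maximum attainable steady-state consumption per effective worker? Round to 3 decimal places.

Break-even investment rate: n + g + δ = 0.024 + 0.02 + 0.054 = 0.098.
Golden rule sets MPK = n+g+δ: 0.26·k^(0.26−1) = 0.098, so k_gold = (0.26/0.098)^(1/0.74) ≈ 3.7379.
y_gold = 3.7379^0.26 ≈ 1.4089.
c_gold = y_gold − (n+g+δ)·k_gold = 1.4089 − 0.098·3.7379 ≈ 1.0426.

c_gold ≈ 1.043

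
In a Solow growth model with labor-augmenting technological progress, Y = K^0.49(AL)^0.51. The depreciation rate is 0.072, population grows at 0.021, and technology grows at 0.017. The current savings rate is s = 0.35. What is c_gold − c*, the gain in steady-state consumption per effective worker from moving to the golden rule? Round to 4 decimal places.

Δc ≈ 0.1661

Capital per effective worker breaks even when investment replaces (n + g + δ)·k; here n + g + δ = 0.11.
Current steady state (s = 0.35): k* = (0.35/0.11)^(1/0.51) ≈ 9.6747, y* = 9.6747^0.49 ≈ 3.0406, c* = (1−0.35)·3.0406 ≈ 1.9764.
Maximizing c = f(k) − (n+g+δ)·k gives f'(k) = n+g+δ, i.e. 0.49·k^(0.49−1) = 0.11, so k_gold = (0.49/0.11)^(1/0.51) ≈ 18.7139.
y_gold = 18.7139^0.49 ≈ 4.2011, c_gold = y_gold − 0.11·k_gold ≈ 2.1425.
Gain: Δc = 2.1425 − 1.9764 ≈ 0.1661.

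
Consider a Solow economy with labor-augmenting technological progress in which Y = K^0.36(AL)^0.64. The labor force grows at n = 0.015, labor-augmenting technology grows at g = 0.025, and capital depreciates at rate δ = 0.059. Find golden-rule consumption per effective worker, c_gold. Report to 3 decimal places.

n + g + δ = 0.015 + 0.025 + 0.059 = 0.099.
Setting f'(k) = n+g+δ gives 0.36·k^(0.36−1) = 0.099, hence k_gold = (0.36/0.099)^(1/0.64) ≈ 7.5170.
y_gold = 7.5170^0.36 ≈ 2.0672.
c_gold = y_gold − (n+g+δ)·k_gold = 2.0672 − 0.099·7.5170 ≈ 1.3230.

c_gold ≈ 1.323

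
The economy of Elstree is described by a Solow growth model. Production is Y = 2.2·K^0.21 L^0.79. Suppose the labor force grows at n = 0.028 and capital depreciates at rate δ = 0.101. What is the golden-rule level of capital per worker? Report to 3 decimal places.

Capital per worker breaks even when investment replaces (n + δ)·k; here n + δ = 0.129.
Setting f'(k) = n+δ gives 0.21·2.2·k^(0.21−1) = 0.129, hence k_gold = (0.21·2.2/0.129)^(1/0.79) ≈ 5.0273.

k_gold ≈ 5.027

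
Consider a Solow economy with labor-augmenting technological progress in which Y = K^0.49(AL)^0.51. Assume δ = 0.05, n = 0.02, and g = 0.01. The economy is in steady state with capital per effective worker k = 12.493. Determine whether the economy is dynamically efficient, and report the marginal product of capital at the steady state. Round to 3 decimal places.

dynamically efficient; MPK ≈ 0.135

Capital per effective worker breaks even when investment replaces (n + g + δ)·k; here n + g + δ = 0.08.
MPK = 0.49·k^(0.49−1) = 0.49·12.493^(-0.51) ≈ 0.1352.
MPK > 0.08, so the economy is dynamically efficient (under-saving).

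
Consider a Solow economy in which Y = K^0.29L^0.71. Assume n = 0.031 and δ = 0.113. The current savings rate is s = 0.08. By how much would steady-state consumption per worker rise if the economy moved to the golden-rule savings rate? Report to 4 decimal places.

Break-even investment rate: n + δ = 0.031 + 0.113 = 0.144.
Current steady state (s = 0.08): k* = (0.08/0.144)^(1/0.71) ≈ 0.4370, y* = 0.4370^0.29 ≈ 0.7866, c* = (1−0.08)·0.7866 ≈ 0.7236.
Maximizing c = f(k) − (n+δ)·k gives f'(k) = n+δ, i.e. 0.29·k^(0.29−1) = 0.144, so k_gold = (0.29/0.144)^(1/0.71) ≈ 2.6805.
y_gold = 2.6805^0.29 ≈ 1.3310, c_gold = y_gold − 0.144·k_gold ≈ 0.9450.
Gain: Δc = 0.9450 − 0.7236 ≈ 0.2214.

Δc ≈ 0.2214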